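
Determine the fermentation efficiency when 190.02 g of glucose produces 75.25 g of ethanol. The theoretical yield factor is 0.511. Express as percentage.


Fermentation efficiency = (actual / (0.511 * glucose)) * 100
= (75.25 / (0.511 * 190.02)) * 100
= 77.4972%

77.4972%


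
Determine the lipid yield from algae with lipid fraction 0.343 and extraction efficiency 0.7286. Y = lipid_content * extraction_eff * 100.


Y = lipid_content * extraction_eff * 100
= 0.343 * 0.7286 * 100
= 24.9910%

24.9910%


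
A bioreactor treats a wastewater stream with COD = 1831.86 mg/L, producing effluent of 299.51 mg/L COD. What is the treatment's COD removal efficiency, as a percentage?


eta = (COD_in - COD_out) / COD_in * 100
= (1831.86 - 299.51) / 1831.86 * 100
= 83.6500%

83.6500%


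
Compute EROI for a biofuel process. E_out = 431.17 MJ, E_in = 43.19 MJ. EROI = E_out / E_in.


EROI = E_out / E_in
= 431.17 / 43.19
= 9.9831

9.9831


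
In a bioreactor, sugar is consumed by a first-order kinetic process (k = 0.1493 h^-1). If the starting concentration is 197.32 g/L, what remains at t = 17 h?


S = S0 * exp(-k * t)
S = 197.32 * exp(-0.1493 * 17)
S = 15.5915 g/L

15.5915 g/L


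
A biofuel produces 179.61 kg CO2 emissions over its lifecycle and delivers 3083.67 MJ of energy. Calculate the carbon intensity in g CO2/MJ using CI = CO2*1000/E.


CI = CO2 * 1000 / E
= 179.61 * 1000 / 3083.67
= 58.2455 g CO2/MJ

58.2455 g CO2/MJ


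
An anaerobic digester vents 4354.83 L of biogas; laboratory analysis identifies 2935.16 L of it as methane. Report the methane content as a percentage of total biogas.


CH4% = V_CH4 / V_total * 100
= 2935.16 / 4354.83 * 100
= 67.4001%

67.4001%


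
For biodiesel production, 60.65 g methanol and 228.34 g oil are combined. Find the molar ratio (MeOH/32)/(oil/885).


Molar ratio = n_MeOH / n_oil = (MeOH/32) / (oil/885) = (MeOH * 885) / (32 * oil)
= (60.65 * 885) / (32 * 228.34)
= 7.3459

7.3459


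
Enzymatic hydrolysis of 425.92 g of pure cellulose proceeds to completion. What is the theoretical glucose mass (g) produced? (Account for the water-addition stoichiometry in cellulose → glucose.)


glucose = cellulose * 180/162
= 425.92 * 180/162
= 473.2444 g

473.2444 g


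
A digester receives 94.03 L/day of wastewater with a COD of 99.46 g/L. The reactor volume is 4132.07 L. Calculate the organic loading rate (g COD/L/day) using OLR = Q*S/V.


OLR = Q * S / V
= 94.03 * 99.46 / 4132.07
= 2.2633 g/L/day

2.2633 g/L/day


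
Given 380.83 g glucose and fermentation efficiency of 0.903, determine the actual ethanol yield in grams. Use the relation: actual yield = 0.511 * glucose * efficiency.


Actual ethanol: m = 0.511 * 380.83 * 0.903
m = 175.7275 g

175.7275 g


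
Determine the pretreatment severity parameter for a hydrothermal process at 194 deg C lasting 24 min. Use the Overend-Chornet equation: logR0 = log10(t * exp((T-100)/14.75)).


logR0 = log10(t * exp((T - 100) / 14.75))
= log10(24 * exp((194 - 100) / 14.75))
= 4.1479

4.1479


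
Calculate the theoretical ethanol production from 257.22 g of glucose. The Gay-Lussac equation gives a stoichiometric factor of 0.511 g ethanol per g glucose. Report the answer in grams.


Theoretical ethanol yield: m_EtOH = 0.511 * m_glucose
m_EtOH = 0.511 * 257.22 = 131.4394 g

131.4394 g


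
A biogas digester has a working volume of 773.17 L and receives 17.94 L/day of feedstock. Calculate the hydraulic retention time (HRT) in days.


HRT = V / Q
= 773.17 / 17.94
= 43.0975 days

43.0975 days


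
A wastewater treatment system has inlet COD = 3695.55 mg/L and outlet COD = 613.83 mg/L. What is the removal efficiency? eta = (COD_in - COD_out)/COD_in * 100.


eta = (COD_in - COD_out) / COD_in * 100
= (3695.55 - 613.83) / 3695.55 * 100
= 83.3900%

83.3900%


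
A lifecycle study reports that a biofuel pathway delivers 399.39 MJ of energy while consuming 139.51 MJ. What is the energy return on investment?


EROI = E_out / E_in
= 399.39 / 139.51
= 2.8628

2.8628


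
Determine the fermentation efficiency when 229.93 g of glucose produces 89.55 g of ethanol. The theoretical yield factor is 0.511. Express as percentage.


Fermentation efficiency = (actual / (0.511 * glucose)) * 100
= (89.55 / (0.511 * 229.93)) * 100
= 76.2165%

76.2165%


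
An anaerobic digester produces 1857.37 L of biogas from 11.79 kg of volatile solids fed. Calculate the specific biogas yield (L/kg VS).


Y = V / VS
= 1857.37 / 11.79
= 157.5377 L/kg VS

157.5377 L/kg VS


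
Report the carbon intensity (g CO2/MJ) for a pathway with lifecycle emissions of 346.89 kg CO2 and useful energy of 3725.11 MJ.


CI = CO2 * 1000 / E
= 346.89 * 1000 / 3725.11
= 93.1221 g CO2/MJ

93.1221 g CO2/MJ


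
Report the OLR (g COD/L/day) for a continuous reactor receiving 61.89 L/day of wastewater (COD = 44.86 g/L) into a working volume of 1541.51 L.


OLR = Q * S / V
= 61.89 * 44.86 / 1541.51
= 1.8011 g/L/day

1.8011 g/L/day


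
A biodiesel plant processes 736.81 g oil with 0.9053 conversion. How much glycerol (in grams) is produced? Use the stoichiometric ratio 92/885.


glycerol = oil * conv * (92/885)
= 736.81 * 0.9053 * 92 / 885
= 69.3414 g

69.3414 g


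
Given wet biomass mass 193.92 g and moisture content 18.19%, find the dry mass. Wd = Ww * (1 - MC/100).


Wd = Ww * (1 - MC/100)
= 193.92 * (1 - 18.19/100)
= 158.6460 g

158.6460 g


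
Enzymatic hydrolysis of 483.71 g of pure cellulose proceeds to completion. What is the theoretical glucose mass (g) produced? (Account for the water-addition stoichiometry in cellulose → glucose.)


glucose = cellulose * 180/162
= 483.71 * 180/162
= 537.4556 g

537.4556 g


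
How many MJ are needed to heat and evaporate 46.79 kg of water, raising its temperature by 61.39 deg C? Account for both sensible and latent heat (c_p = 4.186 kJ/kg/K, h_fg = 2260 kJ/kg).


E = m_water * (4.186 * dT + 2260) / 1000
= 46.79 * (4.186 * 61.39 + 2260) / 1000
= 117.7694 MJ

117.7694 MJ


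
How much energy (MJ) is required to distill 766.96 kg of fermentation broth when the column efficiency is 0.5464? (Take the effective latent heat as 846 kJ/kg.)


E = m * 846 / (eta * 1000)
= 766.96 * 846 / (0.5464 * 1000)
= 1187.4966 MJ

1187.4966 MJ


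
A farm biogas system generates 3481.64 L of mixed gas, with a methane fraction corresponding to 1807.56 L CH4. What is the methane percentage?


CH4% = V_CH4 / V_total * 100
= 1807.56 / 3481.64 * 100
= 51.9169%

51.9169%


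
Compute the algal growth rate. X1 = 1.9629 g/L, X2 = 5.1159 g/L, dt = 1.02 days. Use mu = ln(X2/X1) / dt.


mu = ln(X2/X1) / dt
= ln(5.1159/1.9629) / 1.02
= 0.9391 per day

0.9391 per day


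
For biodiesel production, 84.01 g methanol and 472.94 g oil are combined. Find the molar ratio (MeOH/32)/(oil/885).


Molar ratio = n_MeOH / n_oil = (MeOH/32) / (oil/885) = (MeOH * 885) / (32 * oil)
= (84.01 * 885) / (32 * 472.94)
= 4.9127

4.9127


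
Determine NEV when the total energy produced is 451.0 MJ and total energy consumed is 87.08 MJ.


NEV = E_out - E_in
= 451.0 - 87.08
= 363.9200 MJ

363.9200 MJ


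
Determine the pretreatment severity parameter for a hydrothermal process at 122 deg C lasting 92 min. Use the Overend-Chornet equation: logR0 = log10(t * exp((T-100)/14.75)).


logR0 = log10(t * exp((T - 100) / 14.75))
= log10(92 * exp((122 - 100) / 14.75))
= 2.6115

2.6115


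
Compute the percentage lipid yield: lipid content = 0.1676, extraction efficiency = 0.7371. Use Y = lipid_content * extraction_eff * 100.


Y = lipid_content * extraction_eff * 100
= 0.1676 * 0.7371 * 100
= 12.3538%

12.3538%


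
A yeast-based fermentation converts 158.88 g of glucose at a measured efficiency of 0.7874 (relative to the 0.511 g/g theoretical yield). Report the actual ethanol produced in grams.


Actual ethanol: m = 0.511 * 158.88 * 0.7874
m = 63.9272 g

63.9272 g


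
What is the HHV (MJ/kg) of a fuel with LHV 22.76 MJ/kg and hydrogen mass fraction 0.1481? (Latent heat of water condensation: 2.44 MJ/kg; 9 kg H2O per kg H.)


HHV = LHV + H_frac * 9 * 2.44
= 22.76 + 0.1481 * 9 * 2.44
= 26.0123 MJ/kg

26.0123 MJ/kg


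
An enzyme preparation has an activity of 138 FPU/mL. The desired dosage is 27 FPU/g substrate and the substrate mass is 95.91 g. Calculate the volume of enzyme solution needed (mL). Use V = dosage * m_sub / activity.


V = dosage * m_sub / activity
V = 27 * 95.91 / 138
V = 18.7650 mL

18.7650 mL


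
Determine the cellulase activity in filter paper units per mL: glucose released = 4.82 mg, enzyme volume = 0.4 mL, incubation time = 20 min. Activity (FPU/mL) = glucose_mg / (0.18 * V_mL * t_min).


Activity = glucose_mg / (0.18 mg/umol * V_mL * t_min)
= 4.82 / (0.18 * 0.4 * 20)
= 3.3472 FPU/mL

3.3472 FPU/mL


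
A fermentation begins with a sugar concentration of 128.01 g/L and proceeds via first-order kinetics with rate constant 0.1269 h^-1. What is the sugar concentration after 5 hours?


S = S0 * exp(-k * t)
S = 128.01 * exp(-0.1269 * 5)
S = 67.8710 g/L

67.8710 g/L


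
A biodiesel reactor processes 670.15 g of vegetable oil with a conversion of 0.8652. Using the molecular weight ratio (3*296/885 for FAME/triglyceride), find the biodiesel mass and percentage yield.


m_FAME = oil * conv * (3 * 296 / 885) = oil * conv * (888/885)
= 670.15 * 0.8652 * 888 / 885
= 581.7793 g
Y = m_FAME / oil * 100 = conv * (888/885) * 100
= 0.8652 * 888 / 885 * 100
= 86.81%

581.7793 g FAME; Y = 86.81%


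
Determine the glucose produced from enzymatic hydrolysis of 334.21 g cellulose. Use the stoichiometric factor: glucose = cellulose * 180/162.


glucose = cellulose * 180/162
= 334.21 * 180/162
= 371.3444 g

371.3444 g


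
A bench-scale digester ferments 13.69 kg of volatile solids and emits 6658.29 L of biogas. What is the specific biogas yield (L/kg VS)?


Y = V / VS
= 6658.29 / 13.69
= 486.3616 L/kg VS

486.3616 L/kg VS


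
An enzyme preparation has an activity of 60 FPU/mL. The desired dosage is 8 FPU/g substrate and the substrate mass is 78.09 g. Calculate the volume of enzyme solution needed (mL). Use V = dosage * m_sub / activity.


V = dosage * m_sub / activity
V = 8 * 78.09 / 60
V = 10.4120 mL

10.4120 mL


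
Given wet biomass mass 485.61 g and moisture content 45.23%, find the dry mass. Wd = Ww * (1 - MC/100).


Wd = Ww * (1 - MC/100)
= 485.61 * (1 - 45.23/100)
= 265.9686 g

265.9686 g


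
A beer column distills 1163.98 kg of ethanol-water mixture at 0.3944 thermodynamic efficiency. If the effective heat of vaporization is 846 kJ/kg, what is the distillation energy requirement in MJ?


E = m * 846 / (eta * 1000)
= 1163.98 * 846 / (0.3944 * 1000)
= 2496.7725 MJ

2496.7725 MJ


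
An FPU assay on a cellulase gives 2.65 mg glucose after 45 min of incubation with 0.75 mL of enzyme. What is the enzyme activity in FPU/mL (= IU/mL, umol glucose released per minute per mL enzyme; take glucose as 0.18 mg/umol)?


Activity = glucose_mg / (0.18 mg/umol * V_mL * t_min)
= 2.65 / (0.18 * 0.75 * 45)
= 0.4362 FPU/mL

0.4362 FPU/mL


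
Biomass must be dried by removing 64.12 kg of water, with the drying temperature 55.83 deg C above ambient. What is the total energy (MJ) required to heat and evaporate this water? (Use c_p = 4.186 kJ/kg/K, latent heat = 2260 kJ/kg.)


E = m_water * (4.186 * dT + 2260) / 1000
= 64.12 * (4.186 * 55.83 + 2260) / 1000
= 159.8963 MJ

159.8963 MJ


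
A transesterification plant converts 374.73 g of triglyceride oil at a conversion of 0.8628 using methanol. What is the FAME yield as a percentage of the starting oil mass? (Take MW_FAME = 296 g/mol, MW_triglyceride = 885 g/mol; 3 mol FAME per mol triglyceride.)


m_FAME = oil * conv * (3 * 296 / 885) = oil * conv * (888/885)
= 374.73 * 0.8628 * 888 / 885
= 324.4130 g
Y = m_FAME / oil * 100 = conv * (888/885) * 100
= 0.8628 * 888 / 885 * 100
= 86.57%

86.57%


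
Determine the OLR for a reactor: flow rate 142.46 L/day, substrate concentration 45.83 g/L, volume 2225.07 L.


OLR = Q * S / V
= 142.46 * 45.83 / 2225.07
= 2.9343 g/L/day

2.9343 g/L/day


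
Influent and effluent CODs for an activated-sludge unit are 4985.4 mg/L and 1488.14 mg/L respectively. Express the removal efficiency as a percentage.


eta = (COD_in - COD_out) / COD_in * 100
= (4985.4 - 1488.14) / 4985.4 * 100
= 70.1500%

70.1500%


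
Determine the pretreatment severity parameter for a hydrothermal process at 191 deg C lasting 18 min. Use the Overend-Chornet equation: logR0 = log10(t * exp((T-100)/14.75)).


logR0 = log10(t * exp((T - 100) / 14.75))
= log10(18 * exp((191 - 100) / 14.75))
= 3.9346

3.9346


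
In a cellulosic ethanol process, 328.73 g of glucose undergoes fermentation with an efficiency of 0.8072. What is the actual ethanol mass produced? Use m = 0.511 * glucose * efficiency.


Actual ethanol: m = 0.511 * 328.73 * 0.8072
m = 135.5943 g

135.5943 g


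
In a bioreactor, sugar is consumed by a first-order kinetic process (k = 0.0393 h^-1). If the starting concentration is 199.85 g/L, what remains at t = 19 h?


S = S0 * exp(-k * t)
S = 199.85 * exp(-0.0393 * 19)
S = 94.7145 g/L

94.7145 g/L


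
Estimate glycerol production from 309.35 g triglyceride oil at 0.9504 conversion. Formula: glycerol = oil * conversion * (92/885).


glycerol = oil * conv * (92/885)
= 309.35 * 0.9504 * 92 / 885
= 30.5634 g

30.5634 g


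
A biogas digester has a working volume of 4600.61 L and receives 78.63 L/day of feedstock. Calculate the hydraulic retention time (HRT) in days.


HRT = V / Q
= 4600.61 / 78.63
= 58.5096 days

58.5096 days


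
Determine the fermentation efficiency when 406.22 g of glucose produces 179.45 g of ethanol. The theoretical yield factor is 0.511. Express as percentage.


Fermentation efficiency = (actual / (0.511 * glucose)) * 100
= (179.45 / (0.511 * 406.22)) * 100
= 86.4493%

86.4493%


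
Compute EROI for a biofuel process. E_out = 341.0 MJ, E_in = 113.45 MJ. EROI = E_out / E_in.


EROI = E_out / E_in
= 341.0 / 113.45
= 3.0057

3.0057


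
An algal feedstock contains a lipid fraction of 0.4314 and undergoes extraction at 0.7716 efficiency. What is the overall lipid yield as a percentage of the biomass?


Y = lipid_content * extraction_eff * 100
= 0.4314 * 0.7716 * 100
= 33.2868%

33.2868%


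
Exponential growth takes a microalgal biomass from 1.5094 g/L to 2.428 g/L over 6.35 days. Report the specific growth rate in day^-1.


mu = ln(X2/X1) / dt
= ln(2.428/1.5094) / 6.35
= 0.0749 per day

0.0749 per day


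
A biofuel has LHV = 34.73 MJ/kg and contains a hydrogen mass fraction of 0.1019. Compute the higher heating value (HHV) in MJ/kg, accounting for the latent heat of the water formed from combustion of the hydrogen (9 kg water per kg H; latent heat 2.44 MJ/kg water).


HHV = LHV + H_frac * 9 * 2.44
= 34.73 + 0.1019 * 9 * 2.44
= 36.9677 MJ/kg

36.9677 MJ/kg


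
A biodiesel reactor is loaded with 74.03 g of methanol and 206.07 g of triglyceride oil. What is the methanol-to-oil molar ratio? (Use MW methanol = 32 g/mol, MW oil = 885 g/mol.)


Molar ratio = n_MeOH / n_oil = (MeOH/32) / (oil/885) = (MeOH * 885) / (32 * oil)
= (74.03 * 885) / (32 * 206.07)
= 9.9354

9.9354


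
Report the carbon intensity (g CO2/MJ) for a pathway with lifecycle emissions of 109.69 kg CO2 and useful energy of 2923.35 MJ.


CI = CO2 * 1000 / E
= 109.69 * 1000 / 2923.35
= 37.5220 g CO2/MJ

37.5220 g CO2/MJ


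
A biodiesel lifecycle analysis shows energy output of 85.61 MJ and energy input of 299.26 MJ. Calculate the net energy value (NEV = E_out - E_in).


NEV = E_out - E_in
= 85.61 - 299.26
= -213.6500 MJ

-213.6500 MJ


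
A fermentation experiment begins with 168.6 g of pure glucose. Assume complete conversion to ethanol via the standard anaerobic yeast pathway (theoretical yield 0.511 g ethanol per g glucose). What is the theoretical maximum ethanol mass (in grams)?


Theoretical ethanol yield: m_EtOH = 0.511 * m_glucose
m_EtOH = 0.511 * 168.6 = 86.1546 g

86.1546 g


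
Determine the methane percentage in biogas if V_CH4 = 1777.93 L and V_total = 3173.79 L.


CH4% = V_CH4 / V_total * 100
= 1777.93 / 3173.79 * 100
= 56.0191%

56.0191%


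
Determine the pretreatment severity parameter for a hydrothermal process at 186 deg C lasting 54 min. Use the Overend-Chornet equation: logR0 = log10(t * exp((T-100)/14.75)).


logR0 = log10(t * exp((T - 100) / 14.75))
= log10(54 * exp((186 - 100) / 14.75))
= 4.2646

4.2646


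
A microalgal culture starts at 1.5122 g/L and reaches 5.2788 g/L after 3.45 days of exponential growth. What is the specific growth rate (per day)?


mu = ln(X2/X1) / dt
= ln(5.2788/1.5122) / 3.45
= 0.3624 per day

0.3624 per day


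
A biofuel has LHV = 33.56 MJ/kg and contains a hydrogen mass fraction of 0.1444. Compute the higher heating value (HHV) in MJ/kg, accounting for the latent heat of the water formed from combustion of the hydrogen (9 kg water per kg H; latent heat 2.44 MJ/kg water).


HHV = LHV + H_frac * 9 * 2.44
= 33.56 + 0.1444 * 9 * 2.44
= 36.7310 MJ/kg

36.7310 MJ/kg


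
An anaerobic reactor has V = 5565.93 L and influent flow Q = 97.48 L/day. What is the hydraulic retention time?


HRT = V / Q
= 5565.93 / 97.48
= 57.0982 days

57.0982 days


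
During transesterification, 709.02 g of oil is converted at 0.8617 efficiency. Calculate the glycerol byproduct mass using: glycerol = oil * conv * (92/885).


glycerol = oil * conv * (92/885)
= 709.02 * 0.8617 * 92 / 885
= 63.5125 g

63.5125 g


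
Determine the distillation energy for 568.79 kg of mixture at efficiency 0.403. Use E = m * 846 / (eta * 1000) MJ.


E = m * 846 / (eta * 1000)
= 568.79 * 846 / (0.403 * 1000)
= 1194.0356 MJ

1194.0356 MJ


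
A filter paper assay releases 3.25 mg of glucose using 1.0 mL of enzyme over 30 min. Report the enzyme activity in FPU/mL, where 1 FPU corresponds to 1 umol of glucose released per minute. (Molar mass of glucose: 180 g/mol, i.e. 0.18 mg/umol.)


Activity = glucose_mg / (0.18 mg/umol * V_mL * t_min)
= 3.25 / (0.18 * 1.0 * 30)
= 0.6019 FPU/mL

0.6019 FPU/mL


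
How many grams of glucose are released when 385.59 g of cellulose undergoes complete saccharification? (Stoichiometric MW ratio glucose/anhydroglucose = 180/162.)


glucose = cellulose * 180/162
= 385.59 * 180/162
= 428.4333 g

428.4333 g


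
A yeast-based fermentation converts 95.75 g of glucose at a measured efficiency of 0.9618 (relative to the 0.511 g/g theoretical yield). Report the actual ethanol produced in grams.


Actual ethanol: m = 0.511 * 95.75 * 0.9618
m = 47.0592 g

47.0592 g


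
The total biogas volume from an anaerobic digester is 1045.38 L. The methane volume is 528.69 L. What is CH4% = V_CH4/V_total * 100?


CH4% = V_CH4 / V_total * 100
= 528.69 / 1045.38 * 100
= 50.5740%

50.5740%


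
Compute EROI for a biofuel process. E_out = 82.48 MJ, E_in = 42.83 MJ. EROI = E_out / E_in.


EROI = E_out / E_in
= 82.48 / 42.83
= 1.9258

1.9258


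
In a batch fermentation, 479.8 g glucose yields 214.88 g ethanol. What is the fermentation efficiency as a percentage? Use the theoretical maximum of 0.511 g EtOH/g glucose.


Fermentation efficiency = (actual / (0.511 * glucose)) * 100
= (214.88 / (0.511 * 479.8)) * 100
= 87.6425%

87.6425%


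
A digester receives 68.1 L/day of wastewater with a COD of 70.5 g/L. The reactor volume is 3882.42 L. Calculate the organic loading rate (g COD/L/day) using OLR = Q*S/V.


OLR = Q * S / V
= 68.1 * 70.5 / 3882.42
= 1.2366 g/L/day

1.2366 g/L/day


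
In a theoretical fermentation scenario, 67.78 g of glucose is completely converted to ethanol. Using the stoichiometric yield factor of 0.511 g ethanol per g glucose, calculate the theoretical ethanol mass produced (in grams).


Theoretical ethanol yield: m_EtOH = 0.511 * m_glucose
m_EtOH = 0.511 * 67.78 = 34.6356 g

34.6356 g


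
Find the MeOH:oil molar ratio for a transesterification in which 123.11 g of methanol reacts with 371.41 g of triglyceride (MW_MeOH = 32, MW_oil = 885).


Molar ratio = n_MeOH / n_oil = (MeOH/32) / (oil/885) = (MeOH * 885) / (32 * oil)
= (123.11 * 885) / (32 * 371.41)
= 9.1671

9.1671


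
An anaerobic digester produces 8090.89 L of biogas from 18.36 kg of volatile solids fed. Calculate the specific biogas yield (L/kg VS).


Y = V / VS
= 8090.89 / 18.36
= 440.6803 L/kg VS

440.6803 L/kg VS


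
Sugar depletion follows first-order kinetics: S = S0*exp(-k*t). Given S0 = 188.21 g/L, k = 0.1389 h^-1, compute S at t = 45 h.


S = S0 * exp(-k * t)
S = 188.21 * exp(-0.1389 * 45)
S = 0.3631 g/L

0.3631 g/L


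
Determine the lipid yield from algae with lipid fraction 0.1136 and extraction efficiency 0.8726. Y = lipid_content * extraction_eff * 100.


Y = lipid_content * extraction_eff * 100
= 0.1136 * 0.8726 * 100
= 9.9127%

9.9127%


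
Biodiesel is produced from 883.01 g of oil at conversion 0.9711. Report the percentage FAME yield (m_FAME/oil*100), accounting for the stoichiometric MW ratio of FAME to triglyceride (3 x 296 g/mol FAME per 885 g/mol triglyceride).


m_FAME = oil * conv * (3 * 296 / 885) = oil * conv * (888/885)
= 883.01 * 0.9711 * 888 / 885
= 860.3978 g
Y = m_FAME / oil * 100 = conv * (888/885) * 100
= 0.9711 * 888 / 885 * 100
= 97.44%

97.44%


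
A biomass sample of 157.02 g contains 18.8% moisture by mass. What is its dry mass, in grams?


Wd = Ww * (1 - MC/100)
= 157.02 * (1 - 18.8/100)
= 127.5002 g

127.5002 g


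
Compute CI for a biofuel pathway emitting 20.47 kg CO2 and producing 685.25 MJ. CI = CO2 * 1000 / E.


CI = CO2 * 1000 / E
= 20.47 * 1000 / 685.25
= 29.8723 g CO2/MJ

29.8723 g CO2/MJ


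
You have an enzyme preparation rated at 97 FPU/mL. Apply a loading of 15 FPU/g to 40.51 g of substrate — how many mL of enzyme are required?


V = dosage * m_sub / activity
V = 15 * 40.51 / 97
V = 6.2644 mL

6.2644 mL


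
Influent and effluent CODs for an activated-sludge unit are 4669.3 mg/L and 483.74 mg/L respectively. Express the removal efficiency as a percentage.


eta = (COD_in - COD_out) / COD_in * 100
= (4669.3 - 483.74) / 4669.3 * 100
= 89.6400%

89.6400%


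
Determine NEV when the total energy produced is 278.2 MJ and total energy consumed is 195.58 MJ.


NEV = E_out - E_in
= 278.2 - 195.58
= 82.6200 MJ

82.6200 MJ


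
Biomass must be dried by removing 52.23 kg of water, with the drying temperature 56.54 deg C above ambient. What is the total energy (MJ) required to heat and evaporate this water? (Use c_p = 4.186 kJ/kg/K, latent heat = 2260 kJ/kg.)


E = m_water * (4.186 * dT + 2260) / 1000
= 52.23 * (4.186 * 56.54 + 2260) / 1000
= 130.4014 MJ

130.4014 MJ


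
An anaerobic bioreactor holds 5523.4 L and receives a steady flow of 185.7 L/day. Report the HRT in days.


HRT = V / Q
= 5523.4 / 185.7
= 29.7437 days

29.7437 days


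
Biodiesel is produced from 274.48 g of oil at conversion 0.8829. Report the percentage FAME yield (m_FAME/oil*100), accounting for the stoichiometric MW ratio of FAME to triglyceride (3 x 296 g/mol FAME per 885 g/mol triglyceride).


m_FAME = oil * conv * (3 * 296 / 885) = oil * conv * (888/885)
= 274.48 * 0.8829 * 888 / 885
= 243.1599 g
Y = m_FAME / oil * 100 = conv * (888/885) * 100
= 0.8829 * 888 / 885 * 100
= 88.59%

88.59%


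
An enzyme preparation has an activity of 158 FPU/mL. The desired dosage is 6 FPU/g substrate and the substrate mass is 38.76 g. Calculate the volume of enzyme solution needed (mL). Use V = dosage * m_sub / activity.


V = dosage * m_sub / activity
V = 6 * 38.76 / 158
V = 1.4719 mL

1.4719 mL


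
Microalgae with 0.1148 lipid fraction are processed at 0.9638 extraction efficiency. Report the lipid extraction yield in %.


Y = lipid_content * extraction_eff * 100
= 0.1148 * 0.9638 * 100
= 11.0644%

11.0644%


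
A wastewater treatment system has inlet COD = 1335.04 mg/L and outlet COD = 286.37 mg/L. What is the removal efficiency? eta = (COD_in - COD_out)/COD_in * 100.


eta = (COD_in - COD_out) / COD_in * 100
= (1335.04 - 286.37) / 1335.04 * 100
= 78.5497%

78.5497%


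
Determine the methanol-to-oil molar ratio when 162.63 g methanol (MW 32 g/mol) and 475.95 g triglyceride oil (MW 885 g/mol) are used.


Molar ratio = n_MeOH / n_oil = (MeOH/32) / (oil/885) = (MeOH * 885) / (32 * oil)
= (162.63 * 885) / (32 * 475.95)
= 9.4500

9.4500


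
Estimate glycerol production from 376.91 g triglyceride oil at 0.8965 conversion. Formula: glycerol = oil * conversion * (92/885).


glycerol = oil * conv * (92/885)
= 376.91 * 0.8965 * 92 / 885
= 35.1263 g

35.1263 g


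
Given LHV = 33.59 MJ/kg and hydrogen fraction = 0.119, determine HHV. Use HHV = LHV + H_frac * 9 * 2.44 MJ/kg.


HHV = LHV + H_frac * 9 * 2.44
= 33.59 + 0.119 * 9 * 2.44
= 36.2032 MJ/kg

36.2032 MJ/kg


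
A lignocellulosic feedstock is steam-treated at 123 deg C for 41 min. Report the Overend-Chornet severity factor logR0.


logR0 = log10(t * exp((T - 100) / 14.75))
= log10(41 * exp((123 - 100) / 14.75))
= 2.2900

2.2900


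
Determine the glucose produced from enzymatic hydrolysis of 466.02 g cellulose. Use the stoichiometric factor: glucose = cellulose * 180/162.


glucose = cellulose * 180/162
= 466.02 * 180/162
= 517.8000 g

517.8000 g


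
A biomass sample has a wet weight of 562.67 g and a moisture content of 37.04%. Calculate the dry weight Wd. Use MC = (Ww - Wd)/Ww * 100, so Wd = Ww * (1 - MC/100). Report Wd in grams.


Wd = Ww * (1 - MC/100)
= 562.67 * (1 - 37.04/100)
= 354.2570 g

354.2570 g


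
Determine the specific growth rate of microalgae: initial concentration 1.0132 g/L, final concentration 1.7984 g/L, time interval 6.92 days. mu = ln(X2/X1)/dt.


mu = ln(X2/X1) / dt
= ln(1.7984/1.0132) / 6.92
= 0.0829 per day

0.0829 per day


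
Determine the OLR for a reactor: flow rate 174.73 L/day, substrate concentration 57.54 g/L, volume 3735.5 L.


OLR = Q * S / V
= 174.73 * 57.54 / 3735.5
= 2.6915 g/L/day

2.6915 g/L/day


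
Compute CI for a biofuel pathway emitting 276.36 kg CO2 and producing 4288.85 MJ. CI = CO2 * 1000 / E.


CI = CO2 * 1000 / E
= 276.36 * 1000 / 4288.85
= 64.4369 g CO2/MJ

64.4369 g CO2/MJ


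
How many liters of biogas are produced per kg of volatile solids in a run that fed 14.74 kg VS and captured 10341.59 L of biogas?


Y = V / VS
= 10341.59 / 14.74
= 701.6004 L/kg VS

701.6004 L/kg VS


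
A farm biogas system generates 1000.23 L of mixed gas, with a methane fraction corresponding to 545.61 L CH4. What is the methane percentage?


CH4% = V_CH4 / V_total * 100
= 545.61 / 1000.23 * 100
= 54.5485%

54.5485%


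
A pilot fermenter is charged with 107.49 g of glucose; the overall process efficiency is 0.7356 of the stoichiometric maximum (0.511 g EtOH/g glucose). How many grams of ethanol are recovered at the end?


Actual ethanol: m = 0.511 * 107.49 * 0.7356
m = 40.4046 g

40.4046 g


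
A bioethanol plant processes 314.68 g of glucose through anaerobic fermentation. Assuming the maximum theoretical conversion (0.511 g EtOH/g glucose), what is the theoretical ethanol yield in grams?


Theoretical ethanol yield: m_EtOH = 0.511 * m_glucose
m_EtOH = 0.511 * 314.68 = 160.8015 g

160.8015 g


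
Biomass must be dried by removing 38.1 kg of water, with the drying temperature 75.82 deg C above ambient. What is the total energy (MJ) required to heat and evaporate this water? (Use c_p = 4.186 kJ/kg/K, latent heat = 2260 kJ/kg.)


E = m_water * (4.186 * dT + 2260) / 1000
= 38.1 * (4.186 * 75.82 + 2260) / 1000
= 98.1983 MJ

98.1983 MJ


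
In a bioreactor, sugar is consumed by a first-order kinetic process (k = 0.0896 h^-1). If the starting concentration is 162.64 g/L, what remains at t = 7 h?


S = S0 * exp(-k * t)
S = 162.64 * exp(-0.0896 * 7)
S = 86.8636 g/L

86.8636 g/L


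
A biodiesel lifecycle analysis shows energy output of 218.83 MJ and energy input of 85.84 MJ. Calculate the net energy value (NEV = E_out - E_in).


NEV = E_out - E_in
= 218.83 - 85.84
= 132.9900 MJ

132.9900 MJ


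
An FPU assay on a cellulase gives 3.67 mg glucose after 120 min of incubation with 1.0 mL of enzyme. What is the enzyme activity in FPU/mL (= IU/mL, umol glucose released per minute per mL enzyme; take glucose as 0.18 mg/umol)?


Activity = glucose_mg / (0.18 mg/umol * V_mL * t_min)
= 3.67 / (0.18 * 1.0 * 120)
= 0.1699 FPU/mL

0.1699 FPU/mL


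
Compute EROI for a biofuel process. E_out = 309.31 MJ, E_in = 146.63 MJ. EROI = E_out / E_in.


EROI = E_out / E_in
= 309.31 / 146.63
= 2.1095

2.1095


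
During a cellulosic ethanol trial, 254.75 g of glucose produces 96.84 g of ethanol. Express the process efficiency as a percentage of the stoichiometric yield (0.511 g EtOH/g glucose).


Fermentation efficiency = (actual / (0.511 * glucose)) * 100
= (96.84 / (0.511 * 254.75)) * 100
= 74.3909%

74.3909%


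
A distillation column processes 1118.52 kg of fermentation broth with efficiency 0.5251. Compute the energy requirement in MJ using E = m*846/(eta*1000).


E = m * 846 / (eta * 1000)
= 1118.52 * 846 / (0.5251 * 1000)
= 1802.0718 MJ

1802.0718 MJ


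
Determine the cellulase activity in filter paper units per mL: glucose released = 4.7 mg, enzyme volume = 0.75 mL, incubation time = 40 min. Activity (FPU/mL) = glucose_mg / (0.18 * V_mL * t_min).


Activity = glucose_mg / (0.18 mg/umol * V_mL * t_min)
= 4.7 / (0.18 * 0.75 * 40)
= 0.8704 FPU/mL

0.8704 FPU/mL


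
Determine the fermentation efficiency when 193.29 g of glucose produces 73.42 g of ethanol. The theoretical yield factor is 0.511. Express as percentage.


Fermentation efficiency = (actual / (0.511 * glucose)) * 100
= (73.42 / (0.511 * 193.29)) * 100
= 74.3334%

74.3334%


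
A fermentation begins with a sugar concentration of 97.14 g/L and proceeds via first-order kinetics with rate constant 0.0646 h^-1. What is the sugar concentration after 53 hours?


S = S0 * exp(-k * t)
S = 97.14 * exp(-0.0646 * 53)
S = 3.1656 g/L

3.1656 g/L


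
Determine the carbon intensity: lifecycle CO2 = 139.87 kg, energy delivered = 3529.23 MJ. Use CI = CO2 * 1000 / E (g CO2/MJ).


CI = CO2 * 1000 / E
= 139.87 * 1000 / 3529.23
= 39.6319 g CO2/MJ

39.6319 g CO2/MJ


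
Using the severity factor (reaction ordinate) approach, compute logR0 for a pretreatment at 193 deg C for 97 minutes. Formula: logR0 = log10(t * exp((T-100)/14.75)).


logR0 = log10(t * exp((T - 100) / 14.75))
= log10(97 * exp((193 - 100) / 14.75))
= 4.7250

4.7250


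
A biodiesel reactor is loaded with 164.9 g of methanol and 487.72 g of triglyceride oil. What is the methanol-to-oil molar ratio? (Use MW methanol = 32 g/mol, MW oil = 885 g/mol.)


Molar ratio = n_MeOH / n_oil = (MeOH/32) / (oil/885) = (MeOH * 885) / (32 * oil)
= (164.9 * 885) / (32 * 487.72)
= 9.3507

9.3507


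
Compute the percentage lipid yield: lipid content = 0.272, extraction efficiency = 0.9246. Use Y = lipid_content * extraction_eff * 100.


Y = lipid_content * extraction_eff * 100
= 0.272 * 0.9246 * 100
= 25.1491%

25.1491%


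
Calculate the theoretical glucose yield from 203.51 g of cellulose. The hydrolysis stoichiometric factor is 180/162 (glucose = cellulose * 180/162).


glucose = cellulose * 180/162
= 203.51 * 180/162
= 226.1222 g

226.1222 g


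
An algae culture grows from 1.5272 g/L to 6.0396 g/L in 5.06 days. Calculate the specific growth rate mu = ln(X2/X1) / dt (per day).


mu = ln(X2/X1) / dt
= ln(6.0396/1.5272) / 5.06
= 0.2717 per day

0.2717 per day


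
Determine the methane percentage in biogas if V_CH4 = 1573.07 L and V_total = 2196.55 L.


CH4% = V_CH4 / V_total * 100
= 1573.07 / 2196.55 * 100
= 71.6155%

71.6155%


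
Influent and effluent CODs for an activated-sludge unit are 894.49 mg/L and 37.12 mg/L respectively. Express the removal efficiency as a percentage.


eta = (COD_in - COD_out) / COD_in * 100
= (894.49 - 37.12) / 894.49 * 100
= 95.8501%

95.8501%


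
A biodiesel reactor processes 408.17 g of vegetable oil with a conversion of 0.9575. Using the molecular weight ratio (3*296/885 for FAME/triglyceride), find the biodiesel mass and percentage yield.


m_FAME = oil * conv * (3 * 296 / 885) = oil * conv * (888/885)
= 408.17 * 0.9575 * 888 / 885
= 392.1476 g
Y = m_FAME / oil * 100 = conv * (888/885) * 100
= 0.9575 * 888 / 885 * 100
= 96.07%

392.1476 g FAME; Y = 96.07%


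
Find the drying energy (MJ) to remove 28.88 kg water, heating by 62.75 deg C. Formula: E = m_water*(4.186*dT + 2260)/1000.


E = m_water * (4.186 * dT + 2260) / 1000
= 28.88 * (4.186 * 62.75 + 2260) / 1000
= 72.8548 MJ

72.8548 MJ


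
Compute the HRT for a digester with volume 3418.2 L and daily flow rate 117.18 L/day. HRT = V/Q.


HRT = V / Q
= 3418.2 / 117.18
= 29.1705 days

29.1705 days


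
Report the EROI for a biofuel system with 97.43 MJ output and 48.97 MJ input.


EROI = E_out / E_in
= 97.43 / 48.97
= 1.9896

1.9896


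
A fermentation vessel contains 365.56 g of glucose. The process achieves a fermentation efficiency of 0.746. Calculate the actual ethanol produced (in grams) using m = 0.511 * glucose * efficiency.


Actual ethanol: m = 0.511 * 365.56 * 0.746
m = 139.3537 g

139.3537 g


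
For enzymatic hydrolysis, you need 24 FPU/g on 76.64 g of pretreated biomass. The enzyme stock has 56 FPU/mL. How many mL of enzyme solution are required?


V = dosage * m_sub / activity
V = 24 * 76.64 / 56
V = 32.8457 mL

32.8457 mL


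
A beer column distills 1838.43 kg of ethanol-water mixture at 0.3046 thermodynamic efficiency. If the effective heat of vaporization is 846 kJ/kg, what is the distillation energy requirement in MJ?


E = m * 846 / (eta * 1000)
= 1838.43 * 846 / (0.3046 * 1000)
= 5106.0794 MJ

5106.0794 MJ


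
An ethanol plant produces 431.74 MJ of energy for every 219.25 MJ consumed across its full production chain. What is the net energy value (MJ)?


NEV = E_out - E_in
= 431.74 - 219.25
= 212.4900 MJ

212.4900 MJ


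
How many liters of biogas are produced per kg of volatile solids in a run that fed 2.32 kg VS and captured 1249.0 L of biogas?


Y = V / VS
= 1249.0 / 2.32
= 538.3621 L/kg VS

538.3621 L/kg VS


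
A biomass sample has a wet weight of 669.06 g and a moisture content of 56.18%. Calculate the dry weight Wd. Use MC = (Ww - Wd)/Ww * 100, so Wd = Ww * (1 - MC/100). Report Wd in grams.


Wd = Ww * (1 - MC/100)
= 669.06 * (1 - 56.18/100)
= 293.1821 g

293.1821 g


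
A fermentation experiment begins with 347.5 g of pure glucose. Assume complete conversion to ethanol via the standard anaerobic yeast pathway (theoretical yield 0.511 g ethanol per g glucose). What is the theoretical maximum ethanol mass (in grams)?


Theoretical ethanol yield: m_EtOH = 0.511 * m_glucose
m_EtOH = 0.511 * 347.5 = 177.5725 g

177.5725 g


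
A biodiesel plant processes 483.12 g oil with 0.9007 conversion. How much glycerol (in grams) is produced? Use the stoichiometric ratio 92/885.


glycerol = oil * conv * (92/885)
= 483.12 * 0.9007 * 92 / 885
= 45.2355 g

45.2355 g


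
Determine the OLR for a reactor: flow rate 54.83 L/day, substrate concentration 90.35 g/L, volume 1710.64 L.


OLR = Q * S / V
= 54.83 * 90.35 / 1710.64
= 2.8959 g/L/day

2.8959 g/L/day


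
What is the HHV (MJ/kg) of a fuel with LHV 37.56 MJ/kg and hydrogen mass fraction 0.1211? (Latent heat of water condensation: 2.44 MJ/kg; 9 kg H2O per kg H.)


HHV = LHV + H_frac * 9 * 2.44
= 37.56 + 0.1211 * 9 * 2.44
= 40.2194 MJ/kg

40.2194 MJ/kg


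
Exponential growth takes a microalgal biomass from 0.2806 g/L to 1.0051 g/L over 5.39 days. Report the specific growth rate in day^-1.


mu = ln(X2/X1) / dt
= ln(1.0051/0.2806) / 5.39
= 0.2367 per day

0.2367 per day


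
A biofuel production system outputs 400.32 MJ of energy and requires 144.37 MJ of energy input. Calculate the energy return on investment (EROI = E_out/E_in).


EROI = E_out / E_in
= 400.32 / 144.37
= 2.7729

2.7729


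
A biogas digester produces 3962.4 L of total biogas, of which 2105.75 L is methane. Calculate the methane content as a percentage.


CH4% = V_CH4 / V_total * 100
= 2105.75 / 3962.4 * 100
= 53.1433%

53.1433%


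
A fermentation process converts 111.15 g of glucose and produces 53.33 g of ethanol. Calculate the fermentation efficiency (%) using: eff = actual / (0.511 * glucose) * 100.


Fermentation efficiency = (actual / (0.511 * glucose)) * 100
= (53.33 / (0.511 * 111.15)) * 100
= 93.8947%

93.8947%


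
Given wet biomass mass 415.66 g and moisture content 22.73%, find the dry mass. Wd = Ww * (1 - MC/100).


Wd = Ww * (1 - MC/100)
= 415.66 * (1 - 22.73/100)
= 321.1805 g

321.1805 g


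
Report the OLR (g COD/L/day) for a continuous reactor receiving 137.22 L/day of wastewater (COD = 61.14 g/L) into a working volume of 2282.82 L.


OLR = Q * S / V
= 137.22 * 61.14 / 2282.82
= 3.6751 g/L/day

3.6751 g/L/day


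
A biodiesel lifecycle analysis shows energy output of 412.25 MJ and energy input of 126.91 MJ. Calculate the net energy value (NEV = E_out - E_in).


NEV = E_out - E_in
= 412.25 - 126.91
= 285.3400 MJ

285.3400 MJ


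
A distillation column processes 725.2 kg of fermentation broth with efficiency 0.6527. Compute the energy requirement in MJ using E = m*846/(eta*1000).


E = m * 846 / (eta * 1000)
= 725.2 * 846 / (0.6527 * 1000)
= 939.9712 MJ

939.9712 MJ


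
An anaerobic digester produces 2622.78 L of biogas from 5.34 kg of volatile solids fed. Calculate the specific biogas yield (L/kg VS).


Y = V / VS
= 2622.78 / 5.34
= 491.1573 L/kg VS

491.1573 L/kg VS


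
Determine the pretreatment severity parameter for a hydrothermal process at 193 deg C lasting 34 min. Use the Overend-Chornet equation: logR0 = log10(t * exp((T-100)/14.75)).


logR0 = log10(t * exp((T - 100) / 14.75))
= log10(34 * exp((193 - 100) / 14.75))
= 4.2697

4.2697


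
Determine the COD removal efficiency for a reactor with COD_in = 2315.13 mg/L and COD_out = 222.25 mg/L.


eta = (COD_in - COD_out) / COD_in * 100
= (2315.13 - 222.25) / 2315.13 * 100
= 90.4001%

90.4001%


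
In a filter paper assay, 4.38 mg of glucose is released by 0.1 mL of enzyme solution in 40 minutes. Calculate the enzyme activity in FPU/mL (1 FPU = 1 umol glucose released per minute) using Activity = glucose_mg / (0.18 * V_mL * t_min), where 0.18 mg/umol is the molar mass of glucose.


Activity = glucose_mg / (0.18 mg/umol * V_mL * t_min)
= 4.38 / (0.18 * 0.1 * 40)
= 6.0833 FPU/mL

6.0833 FPU/mL


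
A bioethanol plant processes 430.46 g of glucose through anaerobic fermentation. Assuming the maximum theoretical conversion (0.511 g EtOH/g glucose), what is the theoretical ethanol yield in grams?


Theoretical ethanol yield: m_EtOH = 0.511 * m_glucose
m_EtOH = 0.511 * 430.46 = 219.9651 g

219.9651 g


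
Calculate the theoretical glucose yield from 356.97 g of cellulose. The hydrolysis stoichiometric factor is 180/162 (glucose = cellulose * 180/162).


glucose = cellulose * 180/162
= 356.97 * 180/162
= 396.6333 g

396.6333 g


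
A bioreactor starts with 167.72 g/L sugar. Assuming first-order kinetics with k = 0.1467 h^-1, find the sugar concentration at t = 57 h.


S = S0 * exp(-k * t)
S = 167.72 * exp(-0.1467 * 57)
S = 0.0392 g/L

0.0392 g/L


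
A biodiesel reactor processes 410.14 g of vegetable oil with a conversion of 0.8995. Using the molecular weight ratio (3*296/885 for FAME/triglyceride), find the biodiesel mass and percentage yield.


m_FAME = oil * conv * (3 * 296 / 885) = oil * conv * (888/885)
= 410.14 * 0.8995 * 888 / 885
= 370.1715 g
Y = m_FAME / oil * 100 = conv * (888/885) * 100
= 0.8995 * 888 / 885 * 100
= 90.25%

370.1715 g FAME; Y = 90.25%
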